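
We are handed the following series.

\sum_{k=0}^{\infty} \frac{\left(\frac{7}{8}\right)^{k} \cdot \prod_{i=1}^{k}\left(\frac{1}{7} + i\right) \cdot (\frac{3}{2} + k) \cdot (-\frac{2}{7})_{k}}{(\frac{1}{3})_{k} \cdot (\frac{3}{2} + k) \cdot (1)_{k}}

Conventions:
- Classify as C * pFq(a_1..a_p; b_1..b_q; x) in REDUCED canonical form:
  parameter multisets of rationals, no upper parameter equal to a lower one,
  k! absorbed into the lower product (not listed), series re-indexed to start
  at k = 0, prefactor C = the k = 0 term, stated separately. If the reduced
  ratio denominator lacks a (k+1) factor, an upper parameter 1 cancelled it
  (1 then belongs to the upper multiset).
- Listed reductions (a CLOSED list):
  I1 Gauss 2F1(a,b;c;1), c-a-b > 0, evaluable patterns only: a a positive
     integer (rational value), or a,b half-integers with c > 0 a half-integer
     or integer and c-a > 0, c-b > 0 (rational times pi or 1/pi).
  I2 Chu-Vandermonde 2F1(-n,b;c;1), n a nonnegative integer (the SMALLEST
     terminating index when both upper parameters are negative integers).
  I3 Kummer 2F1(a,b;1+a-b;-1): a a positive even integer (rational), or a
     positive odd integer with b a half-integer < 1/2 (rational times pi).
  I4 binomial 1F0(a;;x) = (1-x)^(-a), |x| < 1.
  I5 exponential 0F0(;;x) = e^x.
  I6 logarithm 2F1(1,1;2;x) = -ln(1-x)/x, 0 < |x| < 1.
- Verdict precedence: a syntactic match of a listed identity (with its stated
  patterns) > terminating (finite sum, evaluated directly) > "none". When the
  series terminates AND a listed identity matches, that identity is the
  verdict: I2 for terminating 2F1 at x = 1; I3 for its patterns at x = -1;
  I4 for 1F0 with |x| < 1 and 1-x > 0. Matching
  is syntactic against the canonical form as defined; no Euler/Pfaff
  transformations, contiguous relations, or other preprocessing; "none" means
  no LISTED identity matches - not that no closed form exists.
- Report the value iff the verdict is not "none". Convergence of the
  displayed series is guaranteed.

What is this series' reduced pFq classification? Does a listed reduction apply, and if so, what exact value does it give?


x = \frac{7}{8} here; the reduced form reads 2F1, upper {-\frac{2}{7}, \frac{8}{7}}, lower {\frac{1}{3}}, C = 1. Verdict: none. Every listed pattern misses the 2F1 form at \frac{7}{8}, upper {-\frac{2}{7}, \frac{8}{7}}.

First insight: x = \frac{7}{8} and (1)_k (prefactor 1) is k! itself.
Consecutive-term ratio: r(k) = \frac{7}{8} * (k-\frac{2}{7}) (k+\frac{8}{7}) / [(k+\frac{1}{3}) (k+1)] - rational in k, leading ratio \frac{7}{8}; with t_0 = 1, classification follows.


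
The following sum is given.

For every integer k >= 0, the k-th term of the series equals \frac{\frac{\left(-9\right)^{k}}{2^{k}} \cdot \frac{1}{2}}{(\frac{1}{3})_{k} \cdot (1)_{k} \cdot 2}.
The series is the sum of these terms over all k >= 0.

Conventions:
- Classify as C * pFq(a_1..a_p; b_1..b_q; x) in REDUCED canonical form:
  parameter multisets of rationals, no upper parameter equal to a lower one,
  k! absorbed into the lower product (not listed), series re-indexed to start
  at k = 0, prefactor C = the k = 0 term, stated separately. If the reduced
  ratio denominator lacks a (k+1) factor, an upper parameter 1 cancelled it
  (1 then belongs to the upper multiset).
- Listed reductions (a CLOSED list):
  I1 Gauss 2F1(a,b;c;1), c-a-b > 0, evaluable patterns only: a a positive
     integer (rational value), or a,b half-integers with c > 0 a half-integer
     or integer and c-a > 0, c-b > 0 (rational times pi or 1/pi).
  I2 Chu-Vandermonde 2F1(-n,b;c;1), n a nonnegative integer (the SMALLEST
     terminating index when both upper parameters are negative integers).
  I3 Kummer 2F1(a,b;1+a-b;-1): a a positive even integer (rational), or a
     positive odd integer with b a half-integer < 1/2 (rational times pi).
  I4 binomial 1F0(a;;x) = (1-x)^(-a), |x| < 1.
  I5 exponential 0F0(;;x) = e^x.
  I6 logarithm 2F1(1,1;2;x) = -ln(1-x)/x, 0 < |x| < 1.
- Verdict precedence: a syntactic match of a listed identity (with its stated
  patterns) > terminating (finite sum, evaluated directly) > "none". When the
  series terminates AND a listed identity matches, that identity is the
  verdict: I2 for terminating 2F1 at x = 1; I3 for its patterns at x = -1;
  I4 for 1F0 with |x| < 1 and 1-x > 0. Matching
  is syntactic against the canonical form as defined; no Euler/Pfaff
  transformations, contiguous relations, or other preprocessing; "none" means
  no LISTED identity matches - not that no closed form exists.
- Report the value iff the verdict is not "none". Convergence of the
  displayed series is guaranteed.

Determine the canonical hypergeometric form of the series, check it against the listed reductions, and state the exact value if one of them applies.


Canonical form: C = \frac{1}{4} times 0F1 with upper {-}, lower {\frac{1}{3}}, x = -\frac{9}{2}. Verdict: none. No listed pattern accepts 0F1(-; \frac{1}{3}; -\frac{9}{2}).

Structural cue: t_0 being \frac{1}{4}, (1)_k (C = 1/4) is k! itself.
Step ratio: r(k) = -\frac{9}{2} * 1 / [(k+\frac{1}{3}) (k+1)] - rational in k, leading ratio -\frac{9}{2}; with t_0 = \frac{1}{4}, classification follows.


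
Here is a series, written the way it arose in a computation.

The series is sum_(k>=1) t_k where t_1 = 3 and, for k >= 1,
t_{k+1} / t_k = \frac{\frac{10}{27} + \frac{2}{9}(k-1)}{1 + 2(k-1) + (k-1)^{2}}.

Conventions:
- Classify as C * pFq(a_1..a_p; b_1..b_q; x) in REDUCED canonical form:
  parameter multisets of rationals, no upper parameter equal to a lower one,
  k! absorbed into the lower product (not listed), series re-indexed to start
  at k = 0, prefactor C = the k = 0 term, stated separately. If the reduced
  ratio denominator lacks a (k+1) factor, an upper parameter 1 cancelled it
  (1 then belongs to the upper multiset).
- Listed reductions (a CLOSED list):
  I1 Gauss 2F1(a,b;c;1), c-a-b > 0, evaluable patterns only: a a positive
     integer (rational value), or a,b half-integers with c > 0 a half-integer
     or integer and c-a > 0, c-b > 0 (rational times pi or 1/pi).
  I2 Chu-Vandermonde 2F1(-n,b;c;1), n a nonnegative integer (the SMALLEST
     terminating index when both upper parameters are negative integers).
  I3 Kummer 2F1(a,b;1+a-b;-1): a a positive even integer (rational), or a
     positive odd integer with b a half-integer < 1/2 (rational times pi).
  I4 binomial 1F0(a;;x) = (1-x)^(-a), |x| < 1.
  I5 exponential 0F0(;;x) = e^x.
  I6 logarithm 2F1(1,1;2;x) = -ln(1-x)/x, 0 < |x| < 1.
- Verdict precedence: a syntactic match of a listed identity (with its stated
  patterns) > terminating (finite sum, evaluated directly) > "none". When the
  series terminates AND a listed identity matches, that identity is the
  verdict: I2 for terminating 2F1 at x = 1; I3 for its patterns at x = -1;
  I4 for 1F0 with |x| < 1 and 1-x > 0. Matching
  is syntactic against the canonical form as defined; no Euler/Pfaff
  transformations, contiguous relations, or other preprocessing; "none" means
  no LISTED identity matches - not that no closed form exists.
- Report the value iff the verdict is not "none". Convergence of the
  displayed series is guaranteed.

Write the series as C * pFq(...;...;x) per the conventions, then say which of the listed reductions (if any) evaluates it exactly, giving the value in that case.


With C = 3: the canonical form is 1F1(\frac{5}{3}; 1; \frac{2}{9}). Verdict: none. Every listed pattern misses the 1F1 form at \frac{2}{9}, upper {\frac{5}{3}}.

Structural cue: x = \frac{2}{9} and factor the ratio over Q (C = 3, x = 2/9): negated roots = parameters.
Step ratio: r(k) = \frac{2}{9} * (k+\frac{5}{3}) / [(k+1) (k+1)] - rational in k, leading ratio \frac{2}{9}; with t_0 = 3, classification follows.


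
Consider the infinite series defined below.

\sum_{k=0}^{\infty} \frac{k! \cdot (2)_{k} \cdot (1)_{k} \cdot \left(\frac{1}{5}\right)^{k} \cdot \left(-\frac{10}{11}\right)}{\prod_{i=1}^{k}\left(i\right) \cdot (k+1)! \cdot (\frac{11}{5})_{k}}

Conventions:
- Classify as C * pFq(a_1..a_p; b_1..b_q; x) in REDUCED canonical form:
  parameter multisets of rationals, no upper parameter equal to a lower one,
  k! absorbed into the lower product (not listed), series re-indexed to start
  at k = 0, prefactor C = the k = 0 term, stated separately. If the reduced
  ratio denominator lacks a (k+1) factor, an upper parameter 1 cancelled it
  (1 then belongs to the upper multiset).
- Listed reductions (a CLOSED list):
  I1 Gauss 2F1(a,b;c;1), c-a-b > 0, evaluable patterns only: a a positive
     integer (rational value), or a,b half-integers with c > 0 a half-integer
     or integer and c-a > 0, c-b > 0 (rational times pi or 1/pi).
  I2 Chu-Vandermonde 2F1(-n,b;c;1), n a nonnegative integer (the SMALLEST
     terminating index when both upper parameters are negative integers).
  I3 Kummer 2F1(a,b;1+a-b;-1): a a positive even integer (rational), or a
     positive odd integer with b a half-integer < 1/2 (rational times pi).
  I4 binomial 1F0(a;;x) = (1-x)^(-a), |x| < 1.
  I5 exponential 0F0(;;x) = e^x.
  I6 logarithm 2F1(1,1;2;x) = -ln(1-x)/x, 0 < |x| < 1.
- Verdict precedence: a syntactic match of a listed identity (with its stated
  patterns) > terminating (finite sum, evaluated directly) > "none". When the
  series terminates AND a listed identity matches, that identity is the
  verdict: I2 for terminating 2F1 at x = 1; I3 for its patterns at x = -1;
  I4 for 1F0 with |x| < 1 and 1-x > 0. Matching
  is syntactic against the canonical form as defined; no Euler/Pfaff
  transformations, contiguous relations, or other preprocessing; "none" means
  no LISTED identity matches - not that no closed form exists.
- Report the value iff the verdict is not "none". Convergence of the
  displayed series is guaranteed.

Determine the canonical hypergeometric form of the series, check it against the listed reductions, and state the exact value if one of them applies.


x = \frac{1}{5} here; the reduced form reads 2F1, upper {1, 1}, lower {\frac{11}{5}}, C = -\frac{10}{11}. Verdict: none. A 2F1 with upper {1, 1} fits none of I1-I6 at x = \frac{1}{5}; the sum runs forever.

Structural cue: t_0 being -\frac{10}{11}, the product of the first k integers (C = -10/11, x = 1/5) is k!.
Ratio: r(k) = \frac{1}{5} * (k+1) (k+1) / [(k+\frac{11}{5}) (k+1)] - rational in k. x = \frac{1}{5}; t_0 = -\frac{10}{11}; negate the roots.


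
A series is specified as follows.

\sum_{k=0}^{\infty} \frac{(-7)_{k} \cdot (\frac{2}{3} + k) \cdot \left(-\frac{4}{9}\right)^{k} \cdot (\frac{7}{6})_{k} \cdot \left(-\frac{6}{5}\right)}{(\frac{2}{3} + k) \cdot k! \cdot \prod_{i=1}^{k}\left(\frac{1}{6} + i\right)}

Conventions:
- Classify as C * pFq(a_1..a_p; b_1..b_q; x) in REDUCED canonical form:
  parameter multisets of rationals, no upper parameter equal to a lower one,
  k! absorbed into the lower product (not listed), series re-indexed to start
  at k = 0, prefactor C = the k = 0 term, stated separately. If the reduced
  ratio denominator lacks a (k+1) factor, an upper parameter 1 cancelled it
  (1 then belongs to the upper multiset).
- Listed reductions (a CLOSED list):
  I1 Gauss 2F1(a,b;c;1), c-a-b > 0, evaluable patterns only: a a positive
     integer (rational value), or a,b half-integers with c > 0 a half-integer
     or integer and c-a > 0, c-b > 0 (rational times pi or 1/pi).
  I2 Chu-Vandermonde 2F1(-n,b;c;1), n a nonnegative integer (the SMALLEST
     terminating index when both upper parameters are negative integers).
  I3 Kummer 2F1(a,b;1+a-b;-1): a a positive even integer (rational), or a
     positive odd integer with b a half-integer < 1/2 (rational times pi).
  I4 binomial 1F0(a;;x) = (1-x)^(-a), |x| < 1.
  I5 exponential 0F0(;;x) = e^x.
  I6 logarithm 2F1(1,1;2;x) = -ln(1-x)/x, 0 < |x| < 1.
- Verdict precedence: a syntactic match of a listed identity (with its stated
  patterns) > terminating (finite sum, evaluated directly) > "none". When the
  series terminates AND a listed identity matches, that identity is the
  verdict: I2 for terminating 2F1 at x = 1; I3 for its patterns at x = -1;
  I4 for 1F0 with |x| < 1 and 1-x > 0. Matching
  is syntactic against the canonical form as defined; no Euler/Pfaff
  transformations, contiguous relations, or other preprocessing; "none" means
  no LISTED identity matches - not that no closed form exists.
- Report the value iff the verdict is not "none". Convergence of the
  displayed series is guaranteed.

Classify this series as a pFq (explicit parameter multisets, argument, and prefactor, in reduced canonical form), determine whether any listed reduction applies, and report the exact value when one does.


Canonical form: C = -\frac{6}{5} times 1F0 with upper {-7}, lower {-}, x = -\frac{4}{9}. Verdict: this is the binomial series (I4) (the 1F0 binomial series: exponent 7, x = -\frac{4}{9}). Hence: -\frac{125497034}{7971615}.

Structural cue: with t_0 = -\frac{6}{5}, the parameter 7/6 appears in both the upper and lower lists and cancels (alongside the other common factor).
Adjacent-term ratio: r(k) = -\frac{4}{9} * (k-7) / [(k+1)] - rational; roots negated = parameters, x = -\frac{4}{9}, C = -\frac{6}{5}.


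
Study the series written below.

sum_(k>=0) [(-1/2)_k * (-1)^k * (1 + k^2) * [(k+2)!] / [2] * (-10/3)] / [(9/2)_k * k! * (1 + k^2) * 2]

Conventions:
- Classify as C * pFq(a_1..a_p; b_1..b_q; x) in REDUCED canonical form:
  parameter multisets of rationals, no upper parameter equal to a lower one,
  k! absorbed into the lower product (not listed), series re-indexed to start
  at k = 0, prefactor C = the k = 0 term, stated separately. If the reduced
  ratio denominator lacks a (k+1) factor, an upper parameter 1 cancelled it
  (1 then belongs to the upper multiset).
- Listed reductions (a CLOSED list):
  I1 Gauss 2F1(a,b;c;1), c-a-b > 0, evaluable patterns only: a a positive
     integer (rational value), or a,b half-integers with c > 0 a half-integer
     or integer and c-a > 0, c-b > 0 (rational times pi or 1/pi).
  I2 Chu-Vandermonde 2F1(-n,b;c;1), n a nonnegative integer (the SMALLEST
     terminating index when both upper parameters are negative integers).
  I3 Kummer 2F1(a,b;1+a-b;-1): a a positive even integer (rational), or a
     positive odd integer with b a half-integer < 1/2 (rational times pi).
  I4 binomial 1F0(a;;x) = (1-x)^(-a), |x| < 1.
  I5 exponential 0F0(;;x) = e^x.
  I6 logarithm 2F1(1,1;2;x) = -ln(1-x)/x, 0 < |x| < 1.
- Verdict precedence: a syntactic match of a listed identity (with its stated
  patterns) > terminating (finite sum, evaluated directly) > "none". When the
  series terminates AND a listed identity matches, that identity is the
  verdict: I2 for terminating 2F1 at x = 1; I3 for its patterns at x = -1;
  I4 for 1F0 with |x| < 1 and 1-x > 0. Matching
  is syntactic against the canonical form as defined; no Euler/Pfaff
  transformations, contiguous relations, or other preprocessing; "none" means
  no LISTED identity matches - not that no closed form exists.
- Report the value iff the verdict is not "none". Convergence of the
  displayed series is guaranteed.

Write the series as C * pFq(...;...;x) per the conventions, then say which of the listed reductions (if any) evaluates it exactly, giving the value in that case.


At argument -1: a 2F1 with upper {-1/2, 3}, lower {9/2}, scaled by C = -5/3. Verdict at x = -1: Kummer (I3) matches (x = -1; c = 9/2 equals 1+a-b for upper {-1/2, 3}: listed pattern). Sum: (-175/256) * pi.

Key step: x = (-1) and the constant factors (C = -5/3) combine into one prefactor.
Adjacent-term ratio: r(k) = (-1) * (k-1/2) (k+3) / [(k+9/2) (k+1)] ; factor over Q: parameters, x = (-1), and C = -5/3.


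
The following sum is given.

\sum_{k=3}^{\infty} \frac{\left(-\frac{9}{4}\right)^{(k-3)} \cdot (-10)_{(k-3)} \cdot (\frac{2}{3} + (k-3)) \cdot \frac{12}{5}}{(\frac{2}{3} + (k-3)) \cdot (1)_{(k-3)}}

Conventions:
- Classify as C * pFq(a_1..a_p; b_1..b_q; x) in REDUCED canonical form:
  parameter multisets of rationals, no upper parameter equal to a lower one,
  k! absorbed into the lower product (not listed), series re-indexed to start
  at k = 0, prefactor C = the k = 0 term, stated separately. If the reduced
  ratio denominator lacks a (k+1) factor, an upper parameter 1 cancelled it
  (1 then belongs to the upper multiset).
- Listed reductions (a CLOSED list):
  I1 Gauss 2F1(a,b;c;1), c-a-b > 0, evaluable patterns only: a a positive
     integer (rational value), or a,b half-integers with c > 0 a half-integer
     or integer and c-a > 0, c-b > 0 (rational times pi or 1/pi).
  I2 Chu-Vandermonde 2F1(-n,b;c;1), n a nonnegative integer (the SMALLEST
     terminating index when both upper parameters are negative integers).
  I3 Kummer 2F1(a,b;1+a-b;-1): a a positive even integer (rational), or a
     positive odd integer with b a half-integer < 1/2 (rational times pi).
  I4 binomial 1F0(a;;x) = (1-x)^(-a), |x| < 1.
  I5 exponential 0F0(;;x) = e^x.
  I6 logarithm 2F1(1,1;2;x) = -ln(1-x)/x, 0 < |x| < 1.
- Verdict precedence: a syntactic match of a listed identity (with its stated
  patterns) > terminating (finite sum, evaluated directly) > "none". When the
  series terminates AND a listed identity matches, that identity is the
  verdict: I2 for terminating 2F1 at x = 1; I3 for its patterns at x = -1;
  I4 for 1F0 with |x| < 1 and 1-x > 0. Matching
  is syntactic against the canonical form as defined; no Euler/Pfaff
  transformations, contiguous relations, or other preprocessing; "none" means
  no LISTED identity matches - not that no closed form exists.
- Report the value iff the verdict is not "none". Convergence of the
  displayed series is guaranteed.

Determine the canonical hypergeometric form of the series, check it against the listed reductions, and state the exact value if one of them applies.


Prefactor \frac{12}{5}, argument -\frac{9}{4}: 1F0 with upper {-10} over lower {-}. Verdict: terminating. With -10 upstairs the series is a 11-term polynomial sum; evaluated term by term. Sum: \frac{413575475547}{1310720}.

First insight: with t_0 = \frac{12}{5}, the factor k + 2/3 cancels (top and bottom), leaving C = 12/5, x = -9/4.
Ratio: r(k) = -\frac{9}{4} * (k-10) / [(k+1)] - rational in k, leading ratio -\frac{9}{4}; with t_0 = \frac{12}{5}, classification follows.


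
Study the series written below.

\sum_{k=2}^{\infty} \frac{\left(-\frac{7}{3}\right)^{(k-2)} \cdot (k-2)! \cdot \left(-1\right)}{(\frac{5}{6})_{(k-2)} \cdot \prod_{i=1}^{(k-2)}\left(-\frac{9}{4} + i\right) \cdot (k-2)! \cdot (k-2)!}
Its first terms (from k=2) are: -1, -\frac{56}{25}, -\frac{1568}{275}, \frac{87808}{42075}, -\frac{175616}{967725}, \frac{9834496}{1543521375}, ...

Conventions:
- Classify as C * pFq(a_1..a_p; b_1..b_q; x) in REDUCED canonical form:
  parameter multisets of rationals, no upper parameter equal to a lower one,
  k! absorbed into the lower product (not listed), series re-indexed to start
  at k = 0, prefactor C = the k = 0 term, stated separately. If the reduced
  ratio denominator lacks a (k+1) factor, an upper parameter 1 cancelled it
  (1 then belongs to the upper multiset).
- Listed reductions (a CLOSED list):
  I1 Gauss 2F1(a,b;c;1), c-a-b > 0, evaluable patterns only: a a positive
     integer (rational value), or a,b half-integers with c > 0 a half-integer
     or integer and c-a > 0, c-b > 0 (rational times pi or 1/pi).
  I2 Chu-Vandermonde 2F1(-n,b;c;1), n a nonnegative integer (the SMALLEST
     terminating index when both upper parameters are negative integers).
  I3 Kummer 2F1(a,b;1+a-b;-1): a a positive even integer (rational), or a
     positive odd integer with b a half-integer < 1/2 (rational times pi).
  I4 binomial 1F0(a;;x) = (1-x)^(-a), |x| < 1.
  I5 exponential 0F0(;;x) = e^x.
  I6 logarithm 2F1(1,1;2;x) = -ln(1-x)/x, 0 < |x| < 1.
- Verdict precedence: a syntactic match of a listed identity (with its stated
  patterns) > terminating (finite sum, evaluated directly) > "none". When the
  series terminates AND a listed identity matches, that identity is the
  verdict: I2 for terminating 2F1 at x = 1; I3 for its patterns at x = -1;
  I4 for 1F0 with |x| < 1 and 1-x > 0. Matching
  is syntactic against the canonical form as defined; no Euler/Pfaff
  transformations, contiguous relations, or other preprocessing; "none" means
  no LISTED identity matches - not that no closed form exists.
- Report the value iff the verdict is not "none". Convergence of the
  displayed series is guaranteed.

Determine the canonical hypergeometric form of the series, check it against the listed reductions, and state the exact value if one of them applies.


Key step: x = -\frac{7}{3} and the factorial ratio (C = -1, x = -7/3) (k+a-1)!/(a-1)! is a rising factorial (a)_k.
Term ratio: r(k) = -\frac{7}{3} * 1 / [(k-\frac{5}{4}) (k+\frac{5}{6}) (k+1)] - rational in k. x = -\frac{7}{3}; t_0 = -1; negate the roots.

This is -1 * 0F2(-; -\frac{5}{4}, \frac{5}{6}; -\frac{7}{3}) in reduced canonical form. Verdict: none - at argument -\frac{7}{3} the multisets {-} ; {-\frac{5}{4}, \frac{5}{6}} match no listed identity.


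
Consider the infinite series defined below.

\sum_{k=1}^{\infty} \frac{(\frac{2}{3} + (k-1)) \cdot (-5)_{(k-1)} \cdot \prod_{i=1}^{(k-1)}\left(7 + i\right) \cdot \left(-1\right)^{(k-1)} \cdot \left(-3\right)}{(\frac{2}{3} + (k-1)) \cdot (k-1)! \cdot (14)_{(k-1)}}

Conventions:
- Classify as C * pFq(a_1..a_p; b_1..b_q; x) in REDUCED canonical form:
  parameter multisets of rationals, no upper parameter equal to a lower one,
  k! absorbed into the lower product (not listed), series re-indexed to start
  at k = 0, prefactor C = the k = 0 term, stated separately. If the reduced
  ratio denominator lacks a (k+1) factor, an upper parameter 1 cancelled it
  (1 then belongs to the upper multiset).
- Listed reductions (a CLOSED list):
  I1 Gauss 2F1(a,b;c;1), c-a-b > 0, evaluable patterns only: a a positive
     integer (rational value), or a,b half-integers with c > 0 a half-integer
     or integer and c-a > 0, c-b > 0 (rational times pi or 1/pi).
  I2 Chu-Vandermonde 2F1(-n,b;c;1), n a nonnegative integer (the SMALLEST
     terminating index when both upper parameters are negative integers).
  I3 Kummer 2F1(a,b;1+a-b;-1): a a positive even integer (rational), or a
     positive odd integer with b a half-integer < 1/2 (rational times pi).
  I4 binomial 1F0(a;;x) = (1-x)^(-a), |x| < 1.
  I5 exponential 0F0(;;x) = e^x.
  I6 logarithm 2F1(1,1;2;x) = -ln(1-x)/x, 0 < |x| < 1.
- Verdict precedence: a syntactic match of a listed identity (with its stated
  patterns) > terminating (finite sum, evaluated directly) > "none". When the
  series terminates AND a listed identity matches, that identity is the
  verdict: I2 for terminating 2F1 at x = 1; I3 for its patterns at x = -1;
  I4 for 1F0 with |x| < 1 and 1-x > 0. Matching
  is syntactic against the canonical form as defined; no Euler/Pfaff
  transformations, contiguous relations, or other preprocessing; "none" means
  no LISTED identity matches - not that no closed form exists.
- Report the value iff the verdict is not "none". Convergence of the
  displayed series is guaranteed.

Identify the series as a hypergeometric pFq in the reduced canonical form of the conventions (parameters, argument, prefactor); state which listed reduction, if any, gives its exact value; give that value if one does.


Prefactor -3, argument -1: 2F1 with upper {-5, 8} over lower {14}. Verdict: the Kummer evaluation I3 applies (x = -1; c = 14 equals 1+a-b for upper {-5, 8}: listed pattern). Value: -\frac{429}{14}.

Key step: with t_0 = -3, striking the common factor k + 2/3 reduces the term (C = -3, x = -1).
Term ratio: r(k) = -1 * (k-5) (k+8) / [(k+14) (k+1)] - poly over poly, x = -1 from leading terms; C = -3 at k = 0.


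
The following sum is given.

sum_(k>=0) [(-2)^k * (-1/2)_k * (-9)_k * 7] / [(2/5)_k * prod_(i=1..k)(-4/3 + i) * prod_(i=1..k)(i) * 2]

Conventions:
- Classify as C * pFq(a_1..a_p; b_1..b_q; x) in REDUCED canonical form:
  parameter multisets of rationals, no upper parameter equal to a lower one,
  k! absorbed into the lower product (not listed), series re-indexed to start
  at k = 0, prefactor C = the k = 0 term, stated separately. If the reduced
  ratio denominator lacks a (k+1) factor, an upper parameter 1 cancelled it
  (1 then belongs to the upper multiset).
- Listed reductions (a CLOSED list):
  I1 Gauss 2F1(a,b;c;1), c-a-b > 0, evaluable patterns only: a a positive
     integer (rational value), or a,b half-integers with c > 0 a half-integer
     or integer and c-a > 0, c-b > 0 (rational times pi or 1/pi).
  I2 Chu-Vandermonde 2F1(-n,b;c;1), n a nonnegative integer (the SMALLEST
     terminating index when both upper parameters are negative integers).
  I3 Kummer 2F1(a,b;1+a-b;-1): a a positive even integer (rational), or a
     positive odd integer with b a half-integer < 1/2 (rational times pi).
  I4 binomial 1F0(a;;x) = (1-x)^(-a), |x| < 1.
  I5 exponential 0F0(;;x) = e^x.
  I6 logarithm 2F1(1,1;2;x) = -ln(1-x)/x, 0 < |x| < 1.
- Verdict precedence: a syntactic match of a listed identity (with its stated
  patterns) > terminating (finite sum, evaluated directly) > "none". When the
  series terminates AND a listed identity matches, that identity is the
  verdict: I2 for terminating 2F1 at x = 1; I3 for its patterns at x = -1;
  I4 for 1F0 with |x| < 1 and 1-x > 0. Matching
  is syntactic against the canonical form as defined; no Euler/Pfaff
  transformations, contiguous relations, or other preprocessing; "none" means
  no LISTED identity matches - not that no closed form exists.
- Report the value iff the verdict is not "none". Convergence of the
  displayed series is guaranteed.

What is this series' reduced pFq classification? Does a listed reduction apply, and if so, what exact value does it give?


With C = 7/2: the canonical form is 2F2(-9, -1/2; -1/3, 2/5; -2). Verdict: terminating (-9 upstairs). 10 nonzero terms in all; added directly. Hence: 17018865819597101/3212194349056.

Key step: t_0 = 7/2 here, and the product of the first k integers (prefactor 7/2) is k!.
Step ratio: r(k) = (-2) * (k-9) (k-1/2) / [(k-1/3) (k+2/5) (k+1)] - rational in k, leading ratio (-2); with t_0 = 7/2, classification follows.


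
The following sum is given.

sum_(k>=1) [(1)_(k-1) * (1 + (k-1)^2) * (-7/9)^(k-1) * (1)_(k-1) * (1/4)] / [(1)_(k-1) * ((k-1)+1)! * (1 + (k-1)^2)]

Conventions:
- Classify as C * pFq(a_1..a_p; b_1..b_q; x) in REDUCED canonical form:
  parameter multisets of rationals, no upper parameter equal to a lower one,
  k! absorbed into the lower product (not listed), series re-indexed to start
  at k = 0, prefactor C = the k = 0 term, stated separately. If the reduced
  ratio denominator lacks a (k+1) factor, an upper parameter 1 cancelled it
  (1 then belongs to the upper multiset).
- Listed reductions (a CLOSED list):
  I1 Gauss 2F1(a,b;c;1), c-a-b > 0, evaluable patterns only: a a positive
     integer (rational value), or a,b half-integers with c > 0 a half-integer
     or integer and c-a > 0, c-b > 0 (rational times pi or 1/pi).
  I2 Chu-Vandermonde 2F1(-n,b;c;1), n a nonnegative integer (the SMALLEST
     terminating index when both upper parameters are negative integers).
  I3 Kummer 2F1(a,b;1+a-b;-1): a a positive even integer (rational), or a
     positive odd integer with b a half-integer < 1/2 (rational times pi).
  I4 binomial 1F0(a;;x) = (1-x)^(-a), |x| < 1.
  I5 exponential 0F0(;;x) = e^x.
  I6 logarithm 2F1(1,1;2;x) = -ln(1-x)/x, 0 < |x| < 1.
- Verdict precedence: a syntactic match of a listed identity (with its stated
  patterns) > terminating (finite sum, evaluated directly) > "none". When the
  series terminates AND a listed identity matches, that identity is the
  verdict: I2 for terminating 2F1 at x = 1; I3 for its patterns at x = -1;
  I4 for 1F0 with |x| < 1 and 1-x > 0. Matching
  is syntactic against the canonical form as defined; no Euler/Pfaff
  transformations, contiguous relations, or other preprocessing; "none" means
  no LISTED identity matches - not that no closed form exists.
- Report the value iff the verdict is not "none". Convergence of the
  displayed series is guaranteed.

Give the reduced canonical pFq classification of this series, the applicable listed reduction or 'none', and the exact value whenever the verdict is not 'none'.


Prefactor 1/4, argument -7/9: 2F1 with upper {1, 1} over lower {2}. Verdict: the logarithmic series (I6) fires (the logarithm: parameters (1,1;2), x = -7/9). Sum: (9/28) * ln(16/9).

First insight: t_0 = 1/4 here, and striking the common factor k^2 + 1 reduces the term (C = 1/4, x = -7/9).
Ratio: r(k) = (-7/9) * (k+1) (k+1) / [(k+2) (k+1)] - rational; roots negated = parameters, x = (-7/9), C = 1/4.


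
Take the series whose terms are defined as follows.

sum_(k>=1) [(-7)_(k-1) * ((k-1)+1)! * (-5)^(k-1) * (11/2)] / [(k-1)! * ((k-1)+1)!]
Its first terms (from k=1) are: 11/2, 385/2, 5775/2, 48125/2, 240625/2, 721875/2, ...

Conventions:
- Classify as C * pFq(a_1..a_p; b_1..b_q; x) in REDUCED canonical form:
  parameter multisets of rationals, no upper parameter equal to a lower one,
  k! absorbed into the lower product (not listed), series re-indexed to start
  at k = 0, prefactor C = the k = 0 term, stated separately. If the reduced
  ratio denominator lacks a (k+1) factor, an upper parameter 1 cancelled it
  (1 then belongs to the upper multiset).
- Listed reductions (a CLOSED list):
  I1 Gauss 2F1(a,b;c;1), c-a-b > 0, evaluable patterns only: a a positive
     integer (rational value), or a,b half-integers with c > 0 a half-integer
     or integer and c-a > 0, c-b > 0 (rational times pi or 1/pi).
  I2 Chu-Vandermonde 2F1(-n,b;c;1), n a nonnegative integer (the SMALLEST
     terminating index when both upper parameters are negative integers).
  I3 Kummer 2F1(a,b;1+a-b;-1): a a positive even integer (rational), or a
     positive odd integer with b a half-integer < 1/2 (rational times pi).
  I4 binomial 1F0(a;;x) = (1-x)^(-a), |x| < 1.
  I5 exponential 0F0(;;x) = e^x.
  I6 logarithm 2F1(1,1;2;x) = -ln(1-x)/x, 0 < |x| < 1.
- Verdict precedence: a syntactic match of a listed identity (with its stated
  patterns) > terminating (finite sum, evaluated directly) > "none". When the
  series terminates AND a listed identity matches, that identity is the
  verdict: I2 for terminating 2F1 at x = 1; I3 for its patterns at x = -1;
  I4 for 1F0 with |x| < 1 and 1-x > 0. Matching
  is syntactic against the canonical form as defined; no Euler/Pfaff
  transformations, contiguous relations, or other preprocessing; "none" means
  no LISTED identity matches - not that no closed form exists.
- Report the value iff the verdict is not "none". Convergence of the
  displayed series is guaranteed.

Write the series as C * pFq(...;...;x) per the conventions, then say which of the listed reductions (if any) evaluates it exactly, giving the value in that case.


With C = 11/2: the canonical form is 1F0(-7; -; -5). Verdict: terminating (-7 upstairs). 8 nonzero terms in all; added directly. Hence: 1539648.

Structural cue: x = (-5) and the parameter 2 appears in both the upper and lower lists and cancels.
Adjacent-term ratio: r(k) = (-5) * (k-7) / [(k+1)] - poly over poly, x = (-5) from leading terms; C = 11/2 at k = 0.


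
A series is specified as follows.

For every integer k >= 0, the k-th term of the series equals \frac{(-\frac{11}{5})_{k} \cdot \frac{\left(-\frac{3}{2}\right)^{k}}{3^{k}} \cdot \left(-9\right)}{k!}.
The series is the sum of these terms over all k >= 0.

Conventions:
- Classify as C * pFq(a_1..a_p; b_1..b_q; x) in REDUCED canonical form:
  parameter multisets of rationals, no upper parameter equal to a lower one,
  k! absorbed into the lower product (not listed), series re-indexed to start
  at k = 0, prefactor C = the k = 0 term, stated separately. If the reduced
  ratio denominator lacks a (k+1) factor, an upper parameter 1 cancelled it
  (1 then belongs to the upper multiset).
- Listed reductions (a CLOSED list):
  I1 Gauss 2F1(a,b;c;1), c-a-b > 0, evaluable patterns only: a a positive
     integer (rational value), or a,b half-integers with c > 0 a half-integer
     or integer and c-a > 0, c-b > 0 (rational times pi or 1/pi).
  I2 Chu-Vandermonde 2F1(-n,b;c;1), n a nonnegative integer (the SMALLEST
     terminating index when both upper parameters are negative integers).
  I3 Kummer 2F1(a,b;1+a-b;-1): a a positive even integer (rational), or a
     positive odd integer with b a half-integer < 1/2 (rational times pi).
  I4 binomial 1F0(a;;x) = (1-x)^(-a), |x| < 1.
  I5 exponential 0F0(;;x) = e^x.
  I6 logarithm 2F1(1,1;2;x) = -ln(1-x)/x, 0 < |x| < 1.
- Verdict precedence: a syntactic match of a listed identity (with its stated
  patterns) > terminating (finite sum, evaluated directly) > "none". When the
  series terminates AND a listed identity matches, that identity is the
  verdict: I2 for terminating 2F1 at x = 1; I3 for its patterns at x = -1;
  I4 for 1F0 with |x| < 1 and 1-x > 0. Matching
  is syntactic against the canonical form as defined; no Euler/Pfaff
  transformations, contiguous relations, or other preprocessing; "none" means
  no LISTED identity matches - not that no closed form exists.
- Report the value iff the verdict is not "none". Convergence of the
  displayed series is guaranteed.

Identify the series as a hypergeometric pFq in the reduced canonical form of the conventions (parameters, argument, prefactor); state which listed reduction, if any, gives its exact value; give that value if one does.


x = -\frac{1}{2} here; the reduced form reads 1F0, upper {-\frac{11}{5}}, lower {-}, C = -9. Verdict: the binomial series (I4) matches (the 1F0 binomial series: exponent 11/5, x = -\frac{1}{2}). Exact value: \left(-9\right) \cdot \left(\frac{3}{2}\right)^{\frac{11}{5}}.

Key observation: x = -\frac{1}{2} and the two k-th powers (C = -9) combine into one argument.
Step ratio: r(k) = -\frac{1}{2} * (k-\frac{11}{5}) / [(k+1)] ; factor over Q: parameters, x = -\frac{1}{2}, and C = -9.


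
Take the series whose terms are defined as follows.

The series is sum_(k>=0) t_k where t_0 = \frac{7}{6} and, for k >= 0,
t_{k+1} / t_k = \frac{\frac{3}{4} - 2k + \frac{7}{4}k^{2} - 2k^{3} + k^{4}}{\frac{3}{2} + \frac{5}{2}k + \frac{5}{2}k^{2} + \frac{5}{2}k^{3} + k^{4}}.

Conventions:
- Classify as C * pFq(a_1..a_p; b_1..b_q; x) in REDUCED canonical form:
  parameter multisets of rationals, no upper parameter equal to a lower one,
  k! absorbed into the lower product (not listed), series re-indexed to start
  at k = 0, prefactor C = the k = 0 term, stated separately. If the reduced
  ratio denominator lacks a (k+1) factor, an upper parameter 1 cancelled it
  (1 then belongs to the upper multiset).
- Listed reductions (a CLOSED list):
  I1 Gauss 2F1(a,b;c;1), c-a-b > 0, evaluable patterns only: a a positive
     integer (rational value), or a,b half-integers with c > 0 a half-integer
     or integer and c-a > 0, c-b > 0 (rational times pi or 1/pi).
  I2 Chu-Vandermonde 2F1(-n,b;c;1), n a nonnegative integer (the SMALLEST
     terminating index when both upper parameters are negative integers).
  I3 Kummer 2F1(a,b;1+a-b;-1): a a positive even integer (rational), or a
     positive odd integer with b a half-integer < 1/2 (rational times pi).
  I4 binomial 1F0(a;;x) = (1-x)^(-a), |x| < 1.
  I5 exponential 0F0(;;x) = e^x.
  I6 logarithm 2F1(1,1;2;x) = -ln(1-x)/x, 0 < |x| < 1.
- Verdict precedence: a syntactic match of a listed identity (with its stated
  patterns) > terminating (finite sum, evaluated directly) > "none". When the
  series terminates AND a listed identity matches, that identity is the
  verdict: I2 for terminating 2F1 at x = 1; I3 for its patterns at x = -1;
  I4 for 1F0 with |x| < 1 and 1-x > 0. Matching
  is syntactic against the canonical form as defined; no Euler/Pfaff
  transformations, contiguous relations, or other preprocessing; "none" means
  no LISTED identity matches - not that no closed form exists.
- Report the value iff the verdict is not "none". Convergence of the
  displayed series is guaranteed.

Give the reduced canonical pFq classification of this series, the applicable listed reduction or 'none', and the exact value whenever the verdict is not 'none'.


Prefactor \frac{7}{6}, argument 1: 2F1 with upper {-\frac{3}{2}, -\frac{1}{2}} over lower {\frac{3}{2}}. Verdict: Gauss's theorem I1 (half-integer case) fires (x = 1; upper {-\frac{3}{2}, -\frac{1}{2}} half-integers, c = \frac{3}{2} in the evaluable pattern). Value: \frac{35}{64} \cdot \pi.

Key observation: t_0 = \frac{7}{6} here, and roots of the ratio polynomials (C = 7/6) are the negated parameters.
Adjacent-term ratio: r(k) = 1 * (k-\frac{3}{2}) (k-\frac{1}{2}) / [(k+\frac{3}{2}) (k+1)] - rational in k. x = 1; t_0 = \frac{7}{6}; negate the roots.


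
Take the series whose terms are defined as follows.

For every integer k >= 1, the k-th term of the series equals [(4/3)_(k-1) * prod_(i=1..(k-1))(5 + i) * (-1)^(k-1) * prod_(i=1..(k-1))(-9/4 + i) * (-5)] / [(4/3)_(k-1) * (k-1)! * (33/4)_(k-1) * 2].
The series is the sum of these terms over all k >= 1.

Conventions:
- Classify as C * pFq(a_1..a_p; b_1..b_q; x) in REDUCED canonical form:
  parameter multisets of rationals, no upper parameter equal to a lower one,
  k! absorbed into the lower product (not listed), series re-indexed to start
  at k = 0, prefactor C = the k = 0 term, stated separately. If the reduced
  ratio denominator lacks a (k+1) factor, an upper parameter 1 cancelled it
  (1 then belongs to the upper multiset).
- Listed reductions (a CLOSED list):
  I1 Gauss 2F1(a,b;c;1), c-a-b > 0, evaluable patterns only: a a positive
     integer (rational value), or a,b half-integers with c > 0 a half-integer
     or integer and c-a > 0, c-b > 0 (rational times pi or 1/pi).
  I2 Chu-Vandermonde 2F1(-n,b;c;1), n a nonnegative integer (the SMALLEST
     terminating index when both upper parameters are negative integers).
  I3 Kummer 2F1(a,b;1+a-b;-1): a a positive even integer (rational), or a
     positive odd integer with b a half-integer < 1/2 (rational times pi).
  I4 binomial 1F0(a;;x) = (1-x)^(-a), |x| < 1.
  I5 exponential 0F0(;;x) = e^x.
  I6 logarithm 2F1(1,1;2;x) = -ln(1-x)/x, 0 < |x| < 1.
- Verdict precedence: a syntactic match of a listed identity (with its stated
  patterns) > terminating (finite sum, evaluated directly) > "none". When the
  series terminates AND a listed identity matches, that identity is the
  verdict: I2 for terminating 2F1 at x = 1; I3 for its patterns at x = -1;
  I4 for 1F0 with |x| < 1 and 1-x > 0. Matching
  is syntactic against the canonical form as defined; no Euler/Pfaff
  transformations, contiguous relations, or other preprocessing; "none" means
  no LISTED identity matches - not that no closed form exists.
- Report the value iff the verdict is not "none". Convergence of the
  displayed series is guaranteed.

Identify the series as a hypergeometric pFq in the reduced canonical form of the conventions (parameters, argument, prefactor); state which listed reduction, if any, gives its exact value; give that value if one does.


With C = -5/2: the canonical form is 2F1(-5/4, 6; 33/4; -1). Verdict: the Kummer evaluation I3 fires (x = -1; c = 33/4 equals 1+a-b for upper {-5/4, 6}: listed pattern). Exact value: -5075/1024.

Key step: from the first term -5/2: the parameter 4/3 appears in both the upper and lower lists and cancels.
Ratio: r(k) = (-1) * (k-5/4) (k+6) / [(k+33/4) (k+1)] - rational in k. x = (-1); t_0 = -5/2; negate the roots.


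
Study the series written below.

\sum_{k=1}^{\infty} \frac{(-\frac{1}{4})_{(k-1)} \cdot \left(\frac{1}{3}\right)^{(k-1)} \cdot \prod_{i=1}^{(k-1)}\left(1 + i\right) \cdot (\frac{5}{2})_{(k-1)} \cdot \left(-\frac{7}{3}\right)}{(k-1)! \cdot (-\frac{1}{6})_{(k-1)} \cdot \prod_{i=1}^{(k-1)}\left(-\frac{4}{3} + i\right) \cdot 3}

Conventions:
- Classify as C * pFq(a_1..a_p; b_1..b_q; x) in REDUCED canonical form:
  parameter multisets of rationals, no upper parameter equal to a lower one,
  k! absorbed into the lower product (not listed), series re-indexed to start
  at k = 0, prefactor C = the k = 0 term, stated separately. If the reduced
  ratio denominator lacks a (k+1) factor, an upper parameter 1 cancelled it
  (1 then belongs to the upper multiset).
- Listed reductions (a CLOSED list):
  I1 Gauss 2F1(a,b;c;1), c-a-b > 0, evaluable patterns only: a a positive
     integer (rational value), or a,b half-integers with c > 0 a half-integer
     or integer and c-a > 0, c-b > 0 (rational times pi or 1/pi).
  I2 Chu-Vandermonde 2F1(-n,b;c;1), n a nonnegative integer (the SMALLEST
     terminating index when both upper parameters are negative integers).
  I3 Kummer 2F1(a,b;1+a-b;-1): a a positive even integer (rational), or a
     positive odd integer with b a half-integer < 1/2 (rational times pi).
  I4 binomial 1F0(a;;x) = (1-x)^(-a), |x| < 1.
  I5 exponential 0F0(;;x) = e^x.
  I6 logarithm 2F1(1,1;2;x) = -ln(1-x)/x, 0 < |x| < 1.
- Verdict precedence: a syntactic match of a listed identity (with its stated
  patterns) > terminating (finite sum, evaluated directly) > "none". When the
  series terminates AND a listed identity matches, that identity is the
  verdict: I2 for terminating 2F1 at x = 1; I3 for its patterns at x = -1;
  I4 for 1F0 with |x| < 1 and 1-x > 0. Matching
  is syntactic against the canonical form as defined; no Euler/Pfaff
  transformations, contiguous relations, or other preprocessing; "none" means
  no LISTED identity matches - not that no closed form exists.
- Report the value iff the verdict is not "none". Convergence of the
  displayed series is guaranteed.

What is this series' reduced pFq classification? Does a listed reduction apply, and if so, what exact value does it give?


With C = -\frac{7}{9}: the canonical form is 3F2(-\frac{1}{4}, 2, \frac{5}{2}; -\frac{1}{3}, -\frac{1}{6}; \frac{1}{3}). Verdict: none - at argument \frac{1}{3} the multisets {-\frac{1}{4}, 2, \frac{5}{2}} ; {-\frac{1}{3}, -\frac{1}{6}} match no listed identity.

First insight: with t_0 = -\frac{7}{9}, the running product (prefactor -7/9) telescopes to a rising factorial.
Step ratio: r(k) = \frac{1}{3} * (k-\frac{1}{4}) (k+2) (k+\frac{5}{2}) / [(k-\frac{1}{3}) (k-\frac{1}{6}) (k+1)] - rational in k, leading ratio \frac{1}{3}; with t_0 = -\frac{7}{9}, classification follows.
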